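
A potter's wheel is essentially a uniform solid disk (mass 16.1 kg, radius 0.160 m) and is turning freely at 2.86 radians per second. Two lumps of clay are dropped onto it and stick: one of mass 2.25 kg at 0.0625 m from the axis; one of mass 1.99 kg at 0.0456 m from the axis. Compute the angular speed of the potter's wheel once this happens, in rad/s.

No external torque acts about the axis; L_before = L_after.
I_p = ½(16.1)(0.160)² = 0.2061 kg·m².
Added inertia Σmr² = (2.25)(0.0625)² + (1.99)(0.0456)² = 0.01293 kg·m²; I_f = 0.2061 + 0.01293 = 0.2190 kg·m².
ω_f = I_p ω_i / I_f = (0.2061)(2.86) / 0.2190 = 2.691 rad/s.

ω_f ≈ 2.69 rad/s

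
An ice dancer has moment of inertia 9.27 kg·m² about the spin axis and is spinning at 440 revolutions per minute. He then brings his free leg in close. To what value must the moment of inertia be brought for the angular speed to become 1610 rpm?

I₂ ≈ 2.53 kg·m²

No external torque acts about the spin axis, so angular momentum is conserved.
I₂ = I₁ω₁ / ω₂ = (9.27)(440) / (1610) = 2.533 kg·m².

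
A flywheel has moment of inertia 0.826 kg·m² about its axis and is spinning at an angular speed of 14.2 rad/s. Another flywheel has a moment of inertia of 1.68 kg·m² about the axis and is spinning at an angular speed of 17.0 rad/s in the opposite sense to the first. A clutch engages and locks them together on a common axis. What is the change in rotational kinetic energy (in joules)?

ΔKE ≈ -270 J

The coupling torques are internal; angular momentum about the shared axis is conserved.
Taking A's sense as positive: L = (0.8260)(14.2) − (1.680)(17.0) = -16.83 kg·m²·rad/s.
Combined I = 0.8260 + 1.680 = 2.506 kg·m².
ω_f = L / I = -16.83 / 2.506 = -6.716 rad/s.
KE_i = ½ΣIω² = 326.0 J; KE_f = ½(2.506)(6.716)² = 56.52 J.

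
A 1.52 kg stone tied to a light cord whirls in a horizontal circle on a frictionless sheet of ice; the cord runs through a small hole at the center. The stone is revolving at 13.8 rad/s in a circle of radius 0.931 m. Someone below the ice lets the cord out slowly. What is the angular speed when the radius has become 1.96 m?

The constraining force is radial, so m r² ω about the center is conserved.
ω₂ = ω₁ (r₁/r₂)² = (13.8)(0.931/1.96)² = 3.114 rad/s.

ω₂ ≈ 3.11 rad/s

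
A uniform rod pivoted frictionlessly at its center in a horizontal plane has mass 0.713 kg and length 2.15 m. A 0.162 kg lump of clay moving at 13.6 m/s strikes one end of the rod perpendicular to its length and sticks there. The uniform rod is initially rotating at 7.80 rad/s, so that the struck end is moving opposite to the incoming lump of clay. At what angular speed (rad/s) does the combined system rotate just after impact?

About the pivot the impulsive forces during the collision are internal, so angular momentum about that axis is conserved.
I_p = (1/12)(0.713)(2.15)² = 0.2747 kg·m². Taking the sense of the lump of clay's angular momentum as positive, L_{lump} = m v R = (0.162)(13.6)(2.15/2) = 2.368 kg·m²/s.
L_i = −I_p ω_p + m v R = −(0.2747)(7.80) + 2.368 = 0.2261 kg·m²/s.
After sticking, I_f = I_p + m R² = 0.2747 + (0.162)(2.15/2)² = 0.4619 kg·m².
ω_f = L_i / I_f = 0.2261 / 0.4619 = 0.4896 rad/s.

|ω_f| ≈ 0.490 rad/s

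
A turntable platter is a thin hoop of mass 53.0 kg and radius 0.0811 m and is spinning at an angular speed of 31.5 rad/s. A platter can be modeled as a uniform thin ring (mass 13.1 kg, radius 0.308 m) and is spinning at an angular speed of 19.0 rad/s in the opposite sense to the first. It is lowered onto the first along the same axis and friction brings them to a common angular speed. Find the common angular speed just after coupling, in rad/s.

No external torque acts about the common axis, so total angular momentum is conserved.
Moments of inertia: I_A = (53.0)(0.0811)² = 0.3486 kg·m²; I_B = (13.1)(0.308)² = 1.243 kg·m².
Taking A's sense as positive: L = (0.3486)(31.5) − (1.243)(19.0) = -12.63 kg·m²·rad/s.
Combined I = 0.3486 + 1.243 = 1.591 kg·m².
ω_f = L / I = -12.63 / 1.591 = -7.937 rad/s.

|ω_f| ≈ 7.94 rad/s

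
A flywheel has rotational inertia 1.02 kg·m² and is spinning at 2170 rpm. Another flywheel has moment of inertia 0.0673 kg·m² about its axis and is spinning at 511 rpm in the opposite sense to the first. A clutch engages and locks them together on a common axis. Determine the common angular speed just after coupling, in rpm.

|ω_f| ≈ 2000 rpm

No external torque acts about the common axis, so total angular momentum is conserved.
Taking A's sense as positive: L = (1.020)(2170) − (0.06730)(511) = 2179 kg·m²·rpm.
Combined I = 1.020 + 0.06730 = 1.087 kg·m².
ω_f = L / I = 2179 / 1.087 = 2004 rpm.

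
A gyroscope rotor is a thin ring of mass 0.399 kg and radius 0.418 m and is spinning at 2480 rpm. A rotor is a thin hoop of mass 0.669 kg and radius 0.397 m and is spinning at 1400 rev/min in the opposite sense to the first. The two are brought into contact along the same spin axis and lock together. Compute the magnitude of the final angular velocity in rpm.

|ω_f| ≈ 144 rpm

No external torque acts about the common axis, so total angular momentum is conserved.
Moments of inertia: I_A = (0.399)(0.418)² = 0.06971 kg·m²; I_B = (0.669)(0.397)² = 0.1054 kg·m².
Taking A's sense as positive: L = (0.06971)(2480) − (0.1054)(1400) = 25.28 kg·m²·rpm.
Combined I = 0.06971 + 0.1054 = 0.1752 kg·m².
ω_f = L / I = 25.28 / 0.1752 = 144.3 rpm.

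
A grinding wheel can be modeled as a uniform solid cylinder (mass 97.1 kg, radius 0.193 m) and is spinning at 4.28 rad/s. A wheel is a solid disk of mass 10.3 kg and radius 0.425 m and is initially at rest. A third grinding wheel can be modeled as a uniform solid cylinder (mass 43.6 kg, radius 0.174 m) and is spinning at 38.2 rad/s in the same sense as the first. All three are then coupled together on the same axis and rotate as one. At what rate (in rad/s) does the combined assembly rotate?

No external torque acts about the common axis, so total angular momentum is conserved.
Moments of inertia: I_A = ½(97.1)(0.193)² = 1.808 kg·m²; I_B = ½(10.3)(0.425)² = 0.9302 kg·m²; I_C = ½(43.6)(0.174)² = 0.6600 kg·m².
Taking A's sense as positive: L = (1.808)(4.28) + (0.6600)(38.2) = 32.95 kg·m²·rad/s.
Combined I = 1.808 + 0.9302 + 0.6600 = 3.399 kg·m².
ω_f = L / I = 32.95 / 3.399 = 9.696 rad/s.

|ω_f| ≈ 9.70 rad/s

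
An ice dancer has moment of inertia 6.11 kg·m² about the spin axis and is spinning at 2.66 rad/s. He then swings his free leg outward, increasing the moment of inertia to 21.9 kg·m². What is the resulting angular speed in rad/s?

No external torque acts about the spin axis, so angular momentum is conserved.
ω₂ = I₁ω₁ / I₂ = (6.110)(2.66 rad/s) / (21.90) = 0.7421 rad/s.

ω₂ ≈ 0.742 rad/s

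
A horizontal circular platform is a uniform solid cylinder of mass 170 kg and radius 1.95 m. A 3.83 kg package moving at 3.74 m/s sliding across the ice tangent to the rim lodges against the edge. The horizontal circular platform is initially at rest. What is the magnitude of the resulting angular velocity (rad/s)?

|ω_f| ≈ 0.0827 rad/s

The axle reaction passes through the central axle and exerts no torque about it; angular momentum about the central axle is conserved through the impact.
I_p = ½(170)(1.95)² = 323.2 kg·m². Taking the sense of the package's angular momentum as positive, L_{package} = m v R = (3.83)(3.74)(1.95) = 27.93 kg·m²/s.
L_i = 0 + 27.93 = 27.93 kg·m²/s.
After sticking, I_f = I_p + m R² = 323.2 + (3.83)(1.95)² = 337.8 kg·m².
ω_f = L_i / I_f = 27.93 / 337.8 = 0.08269 rad/s.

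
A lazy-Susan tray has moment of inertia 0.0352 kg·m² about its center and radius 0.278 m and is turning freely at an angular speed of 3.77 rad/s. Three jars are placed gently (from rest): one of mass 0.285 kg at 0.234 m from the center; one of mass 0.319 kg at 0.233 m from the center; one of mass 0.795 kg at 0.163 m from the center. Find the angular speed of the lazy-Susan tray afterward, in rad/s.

The added mass arrives with no angular momentum about the center, and any external torque about the center is negligible, so the system's angular momentum is conserved.
Added inertia Σmr² = (0.285)(0.234)² + (0.319)(0.233)² + (0.795)(0.163)² = 0.05405 kg·m²; I_f = 0.03520 + 0.05405 = 0.08925 kg·m².
ω_f = I_p ω_i / I_f = (0.03520)(3.77) / 0.08925 = 1.487 rad/s.

ω_f ≈ 1.49 rad/s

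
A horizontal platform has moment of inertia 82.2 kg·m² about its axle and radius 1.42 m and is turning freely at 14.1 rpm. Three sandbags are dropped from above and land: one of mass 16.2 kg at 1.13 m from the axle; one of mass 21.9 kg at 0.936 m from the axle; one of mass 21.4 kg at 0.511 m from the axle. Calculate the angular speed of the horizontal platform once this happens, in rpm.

ω_f ≈ 9.08 rpm

The added mass arrives with no angular momentum about the axle, and any external torque about the axle is negligible, so the system's angular momentum is conserved.
Added inertia Σmr² = (16.2)(1.13)² + (21.9)(0.936)² + (21.4)(0.511)² = 45.46 kg·m²; I_f = 82.20 + 45.46 = 127.7 kg·m².
ω_f = I_p ω_i / I_f = (82.20)(14.1) / 127.7 = 9.079 rpm.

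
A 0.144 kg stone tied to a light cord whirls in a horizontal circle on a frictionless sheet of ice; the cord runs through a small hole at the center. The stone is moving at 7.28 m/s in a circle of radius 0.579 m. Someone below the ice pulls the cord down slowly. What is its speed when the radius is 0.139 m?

Central (radial) force ⇒ zero torque about the center ⇒ m v r is constant.
v₂ = v₁ r₁ / r₂ = (7.28)(0.579) / (0.139) = 30.32 m/s.

v₂ ≈ 30.3 m/s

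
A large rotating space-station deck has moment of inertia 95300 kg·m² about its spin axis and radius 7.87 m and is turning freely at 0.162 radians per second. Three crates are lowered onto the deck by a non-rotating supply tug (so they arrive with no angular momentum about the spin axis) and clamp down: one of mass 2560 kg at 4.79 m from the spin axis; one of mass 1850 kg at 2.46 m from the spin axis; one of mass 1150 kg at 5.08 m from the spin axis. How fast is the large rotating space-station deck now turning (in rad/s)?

ω_f ≈ 0.0792 rad/s

No external torque acts about the spin axis; L_before = L_after.
Added inertia Σmr² = (2560)(4.79)² + (1850)(2.46)² + (1150)(5.08)² = 99610 kg·m²; I_f = 95300 + 99610 = 1.949e+05 kg·m².
ω_f = I_p ω_i / I_f = (95300)(0.162) / 1.949e+05 = 0.07921 rad/s.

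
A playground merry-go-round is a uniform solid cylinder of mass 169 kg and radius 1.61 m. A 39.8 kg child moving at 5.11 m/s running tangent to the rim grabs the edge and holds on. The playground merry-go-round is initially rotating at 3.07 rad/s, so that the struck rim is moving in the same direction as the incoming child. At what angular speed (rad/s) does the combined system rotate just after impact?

|ω_f| ≈ 3.10 rad/s

The axle reaction passes through the axle and exerts no torque about it; angular momentum about the axle is conserved through the impact.
I_p = ½(169)(1.61)² = 219.0 kg·m². Taking the sense of the child's angular momentum as positive, L_{child} = m v R = (39.8)(5.11)(1.61) = 327.4 kg·m²/s.
L_i = +I_p ω_p + m v R = +(219.0)(3.07) + 327.4 = 999.9 kg·m²/s.
After sticking, I_f = I_p + m R² = 219.0 + (39.8)(1.61)² = 322.2 kg·m².
ω_f = L_i / I_f = 999.9 / 322.2 = 3.103 rad/s.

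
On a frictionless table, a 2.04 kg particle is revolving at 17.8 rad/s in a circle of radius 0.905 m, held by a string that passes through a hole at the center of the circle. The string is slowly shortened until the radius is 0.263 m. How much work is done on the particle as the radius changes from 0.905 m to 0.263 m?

The constraining force is radial, so m r² ω about the center is conserved.
ω₂ = ω₁ (r₁/r₂)² = (17.8)(0.905/0.263)² = 210.8 rad/s.
W = ΔKE = ½m(v₂² − v₁²) = 2869 J.

W ≈ 2870 J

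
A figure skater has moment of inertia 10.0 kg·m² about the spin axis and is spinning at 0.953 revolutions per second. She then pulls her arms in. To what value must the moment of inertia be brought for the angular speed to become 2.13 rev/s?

Angular momentum about the spin axis is conserved since the torque about it is zero.
I₂ = I₁ω₁ / ω₂ = (10.0)(0.953) / (2.13) = 4.474 kg·m².

I₂ ≈ 4.47 kg·m²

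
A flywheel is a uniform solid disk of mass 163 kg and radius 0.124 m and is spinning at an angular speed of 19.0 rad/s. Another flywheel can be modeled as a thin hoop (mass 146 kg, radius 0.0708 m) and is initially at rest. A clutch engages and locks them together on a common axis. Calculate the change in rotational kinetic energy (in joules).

ΔKE ≈ -83.4 J

The coupling torques are internal; angular momentum about the shared axis is conserved.
Moments of inertia: I_A = ½(163)(0.124)² = 1.253 kg·m²; I_B = (146)(0.0708)² = 0.7318 kg·m².
Taking A's sense as positive: L = (1.253)(19.0) = 23.81 kg·m²·rad/s.
Combined I = 1.253 + 0.7318 = 1.985 kg·m².
ω_f = L / I = 23.81 / 1.985 = 11.99 rad/s.
KE_i = ½ΣIω² = 226.2 J; KE_f = ½(1.985)(11.99)² = 142.8 J.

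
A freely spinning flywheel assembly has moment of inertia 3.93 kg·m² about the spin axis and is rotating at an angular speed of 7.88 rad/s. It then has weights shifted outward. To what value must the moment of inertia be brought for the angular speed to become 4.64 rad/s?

I₂ ≈ 6.67 kg·m²

With no external torque about the axis, L is conserved: I₁ω₁ = I₂ω₂.
I₂ = I₁ω₁ / ω₂ = (3.93)(7.88) / (4.64) = 6.674 kg·m².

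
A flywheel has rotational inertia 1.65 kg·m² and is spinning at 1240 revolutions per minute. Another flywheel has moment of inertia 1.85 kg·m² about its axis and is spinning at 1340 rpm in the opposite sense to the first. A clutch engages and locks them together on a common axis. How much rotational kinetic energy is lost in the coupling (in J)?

ΔKE lost ≈ 31800 J

The coupling torques are internal; angular momentum about the shared axis is conserved.
Taking A's sense as positive: L = (1.650)(1240) − (1.850)(1340) = -433.0 kg·m²·rpm.
Combined I = 1.650 + 1.850 = 3.500 kg·m².
ω_f = L / I = -433.0 / 3.500 = -123.7 rpm.
KE_i = ½ΣIω² = 32130 J; KE_f = ½(3.500)(12.96)² = 293.7 J.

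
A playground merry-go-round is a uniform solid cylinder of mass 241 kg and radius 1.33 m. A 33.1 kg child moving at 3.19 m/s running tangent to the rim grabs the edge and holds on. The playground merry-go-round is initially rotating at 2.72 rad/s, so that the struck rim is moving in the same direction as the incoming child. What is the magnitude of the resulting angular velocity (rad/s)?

The axle reaction passes through the axle and exerts no torque about it; angular momentum about the axle is conserved through the impact.
I_p = ½(241)(1.33)² = 213.2 kg·m². Taking the sense of the child's angular momentum as positive, L_{child} = m v R = (33.1)(3.19)(1.33) = 140.4 kg·m²/s.
L_i = +I_p ω_p + m v R = +(213.2)(2.72) + 140.4 = 720.2 kg·m²/s.
After sticking, I_f = I_p + m R² = 213.2 + (33.1)(1.33)² = 271.7 kg·m².
ω_f = L_i / I_f = 720.2 / 271.7 = 2.651 rad/s.

|ω_f| ≈ 2.65 rad/s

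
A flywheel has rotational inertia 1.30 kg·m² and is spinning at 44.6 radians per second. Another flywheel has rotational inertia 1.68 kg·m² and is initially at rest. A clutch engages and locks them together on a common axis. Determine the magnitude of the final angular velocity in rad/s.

|ω_f| ≈ 19.5 rad/s

No external torque acts about the common axis, so total angular momentum is conserved.
Taking A's sense as positive: L = (1.300)(44.6) = 57.98 kg·m²·rad/s.
Combined I = 1.300 + 1.680 = 2.980 kg·m².
ω_f = L / I = 57.98 / 2.980 = 19.46 rad/s.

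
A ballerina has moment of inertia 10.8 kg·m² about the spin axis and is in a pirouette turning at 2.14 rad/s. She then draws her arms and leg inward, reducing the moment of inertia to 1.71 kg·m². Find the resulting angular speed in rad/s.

Angular momentum about the spin axis is conserved since the torque about it is zero.
ω₂ = I₁ω₁ / I₂ = (10.80)(2.14 rad/s) / (1.710) = 13.52 rad/s.

ω₂ ≈ 13.5 rad/s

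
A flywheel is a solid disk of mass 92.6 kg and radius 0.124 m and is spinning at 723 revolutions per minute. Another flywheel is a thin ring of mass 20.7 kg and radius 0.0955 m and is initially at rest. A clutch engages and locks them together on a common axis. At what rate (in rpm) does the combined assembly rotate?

|ω_f| ≈ 571 rpm

No external torque acts about the common axis, so total angular momentum is conserved.
Moments of inertia: I_A = ½(92.6)(0.124)² = 0.7119 kg·m²; I_B = (20.7)(0.0955)² = 0.1888 kg·m².
Taking A's sense as positive: L = (0.7119)(723) = 514.7 kg·m²·rpm.
Combined I = 0.7119 + 0.1888 = 0.9007 kg·m².
ω_f = L / I = 514.7 / 0.9007 = 571.5 rpm.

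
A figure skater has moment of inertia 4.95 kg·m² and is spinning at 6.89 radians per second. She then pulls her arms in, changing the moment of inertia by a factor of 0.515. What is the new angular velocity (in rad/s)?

Angular momentum about the spin axis is conserved since the torque about it is zero.
I₂ = 0.515 × 4.95 = 2.549 kg·m².
ω₂ = I₁ω₁ / I₂ = (4.950)(6.89 rad/s) / (2.549) = 13.38 rad/s.

ω₂ ≈ 13.4 rad/s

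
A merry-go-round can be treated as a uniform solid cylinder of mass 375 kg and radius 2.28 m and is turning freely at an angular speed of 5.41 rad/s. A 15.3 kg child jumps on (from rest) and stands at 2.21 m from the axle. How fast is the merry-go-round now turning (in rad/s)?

ω_f ≈ 5.02 rad/s

No external torque acts about the axle; L_before = L_after.
I_p = ½(375)(2.28)² = 974.7 kg·m².
Added inertia Σmr² = (15.3)(2.21)² = 74.73 kg·m²; I_f = 974.7 + 74.73 = 1049 kg·m².
ω_f = I_p ω_i / I_f = (974.7)(5.41) / 1049 = 5.025 rad/s.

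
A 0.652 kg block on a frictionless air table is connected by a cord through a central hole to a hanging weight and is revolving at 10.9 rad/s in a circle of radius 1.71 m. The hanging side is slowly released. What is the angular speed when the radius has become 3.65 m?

No torque about the axis ⇒ m r₁² ω₁ = m r₂² ω₂.
ω₂ = ω₁ (r₁/r₂)² = (10.9)(1.71/3.65)² = 2.392 rad/s.

ω₂ ≈ 2.39 rad/s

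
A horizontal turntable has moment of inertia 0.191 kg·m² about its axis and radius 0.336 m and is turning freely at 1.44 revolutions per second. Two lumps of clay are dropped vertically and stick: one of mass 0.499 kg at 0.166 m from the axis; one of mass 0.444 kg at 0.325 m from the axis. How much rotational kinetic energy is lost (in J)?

No external torque acts about the axis; L_before = L_after.
Added inertia Σmr² = (0.499)(0.166)² + (0.444)(0.325)² = 0.06065 kg·m²; I_f = 0.1910 + 0.06065 = 0.2516 kg·m².
ω_f = I_p ω_i / I_f = (0.1910)(1.44) / 0.2516 = 1.093 rev/s.
KE_i = ½(0.1910)(9.048 rad/s)² = 7.818 J; KE_f = ½(0.2516)(6.867)² = 5.934 J.

energy lost ≈ 1.88 J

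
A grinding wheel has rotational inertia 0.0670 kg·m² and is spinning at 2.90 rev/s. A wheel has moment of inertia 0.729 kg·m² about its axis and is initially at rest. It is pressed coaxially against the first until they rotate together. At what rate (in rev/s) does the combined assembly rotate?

|ω_f| ≈ 0.244 rev/s

The coupling torques are internal; angular momentum about the shared axis is conserved.
Taking A's sense as positive: L = (0.06700)(2.90) = 0.1943 kg·m²·rev/s.
Combined I = 0.06700 + 0.7290 = 0.7960 kg·m².
ω_f = L / I = 0.1943 / 0.7960 = 0.2441 rev/s.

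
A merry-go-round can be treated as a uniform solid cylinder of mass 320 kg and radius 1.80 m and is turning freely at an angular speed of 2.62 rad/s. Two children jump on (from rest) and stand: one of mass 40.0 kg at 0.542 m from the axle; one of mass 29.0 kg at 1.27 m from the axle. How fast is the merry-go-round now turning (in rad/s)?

No external torque acts about the axle; L_before = L_after.
I_p = ½(320)(1.80)² = 518.4 kg·m².
Added inertia Σmr² = (40.0)(0.542)² + (29.0)(1.27)² = 58.52 kg·m²; I_f = 518.4 + 58.52 = 576.9 kg·m².
ω_f = I_p ω_i / I_f = (518.4)(2.62) / 576.9 = 2.354 rad/s.

ω_f ≈ 2.35 rad/s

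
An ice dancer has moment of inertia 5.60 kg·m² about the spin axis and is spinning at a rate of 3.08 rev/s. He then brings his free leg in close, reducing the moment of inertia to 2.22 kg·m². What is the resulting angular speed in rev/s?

Angular momentum about the spin axis is conserved since the torque about it is zero.
ω₂ = I₁ω₁ / I₂ = (5.600)(3.08 rev/s) / (2.220) = 7.769 rev/s.

ω₂ ≈ 7.77 rev/s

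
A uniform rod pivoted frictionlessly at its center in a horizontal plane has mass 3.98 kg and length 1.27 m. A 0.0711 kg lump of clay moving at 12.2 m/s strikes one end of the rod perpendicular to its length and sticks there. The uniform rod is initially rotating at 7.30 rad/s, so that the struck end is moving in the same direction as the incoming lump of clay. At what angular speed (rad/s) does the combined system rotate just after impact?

|ω_f| ≈ 7.91 rad/s

About the pivot the impulsive forces during the collision are internal, so angular momentum about that axis is conserved.
I_p = (1/12)(3.98)(1.27)² = 0.5349 kg·m². Taking the sense of the lump of clay's angular momentum as positive, L_{lump} = m v R = (0.0711)(12.2)(1.27/2) = 0.5508 kg·m²/s.
L_i = +I_p ω_p + m v R = +(0.5349)(7.30) + 0.5508 = 4.456 kg·m²/s.
After sticking, I_f = I_p + m R² = 0.5349 + (0.0711)(1.27/2)² = 0.5636 kg·m².
ω_f = L_i / I_f = 4.456 / 0.5636 = 7.906 rad/s.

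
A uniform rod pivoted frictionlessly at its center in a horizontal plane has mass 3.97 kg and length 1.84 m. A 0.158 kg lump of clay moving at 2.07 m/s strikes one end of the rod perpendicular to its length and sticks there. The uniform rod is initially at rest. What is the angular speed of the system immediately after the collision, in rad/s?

About the pivot the impulsive forces during the collision are internal, so angular momentum about that axis is conserved.
I_p = (1/12)(3.97)(1.84)² = 1.120 kg·m². Taking the sense of the lump of clay's angular momentum as positive, L_{lump} = m v R = (0.158)(2.07)(1.84/2) = 0.3009 kg·m²/s.
L_i = 0 + 0.3009 = 0.3009 kg·m²/s.
After sticking, I_f = I_p + m R² = 1.120 + (0.158)(1.84/2)² = 1.254 kg·m².
ω_f = L_i / I_f = 0.3009 / 1.254 = 0.2400 rad/s.

|ω_f| ≈ 0.240 rad/s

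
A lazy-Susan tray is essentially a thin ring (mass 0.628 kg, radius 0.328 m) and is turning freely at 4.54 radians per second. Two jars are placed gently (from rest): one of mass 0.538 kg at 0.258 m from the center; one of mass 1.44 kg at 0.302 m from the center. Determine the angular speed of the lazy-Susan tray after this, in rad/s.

ω_f ≈ 1.31 rad/s

No external torque acts about the center; L_before = L_after.
I_p = (0.628)(0.328)² = 0.06756 kg·m².
Added inertia Σmr² = (0.538)(0.258)² + (1.44)(0.302)² = 0.1671 kg·m²; I_f = 0.06756 + 0.1671 = 0.2347 kg·m².
ω_f = I_p ω_i / I_f = (0.06756)(4.54) / 0.2347 = 1.307 rad/s.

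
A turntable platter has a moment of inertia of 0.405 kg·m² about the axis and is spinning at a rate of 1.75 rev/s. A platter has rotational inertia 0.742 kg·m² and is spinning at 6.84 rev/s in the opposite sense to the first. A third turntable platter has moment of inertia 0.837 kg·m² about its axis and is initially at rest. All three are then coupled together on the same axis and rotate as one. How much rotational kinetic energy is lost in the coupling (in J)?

ΔKE lost ≈ 520 J

The coupling torques are internal; angular momentum about the shared axis is conserved.
Taking A's sense as positive: L = (0.4050)(1.75) − (0.7420)(6.84) = -4.367 kg·m²·rev/s.
Combined I = 0.4050 + 0.7420 + 0.8370 = 1.984 kg·m².
ω_f = L / I = -4.367 / 1.984 = -2.201 rev/s.
KE_i = ½ΣIω² = 709.7 J; KE_f = ½(1.984)(13.83)² = 189.7 J.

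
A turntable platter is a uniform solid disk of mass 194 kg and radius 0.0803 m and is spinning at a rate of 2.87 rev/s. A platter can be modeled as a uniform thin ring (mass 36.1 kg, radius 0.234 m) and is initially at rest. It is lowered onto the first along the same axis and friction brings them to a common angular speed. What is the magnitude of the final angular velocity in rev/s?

|ω_f| ≈ 0.690 rev/s

No external torque acts about the common axis, so total angular momentum is conserved.
Moments of inertia: I_A = ½(194)(0.0803)² = 0.6255 kg·m²; I_B = (36.1)(0.234)² = 1.977 kg·m².
Taking A's sense as positive: L = (0.6255)(2.87) = 1.795 kg·m²·rev/s.
Combined I = 0.6255 + 1.977 = 2.602 kg·m².
ω_f = L / I = 1.795 / 2.602 = 0.6898 rev/s.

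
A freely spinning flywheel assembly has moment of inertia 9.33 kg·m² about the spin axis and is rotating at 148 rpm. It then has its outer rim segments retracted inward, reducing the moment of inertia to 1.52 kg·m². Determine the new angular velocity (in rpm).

ω₂ ≈ 908 rpm

Angular momentum about the spin axis is conserved since the torque about it is zero.
ω₂ = I₁ω₁ / I₂ = (9.330)(148 rpm) / (1.520) = 908.4 rpm.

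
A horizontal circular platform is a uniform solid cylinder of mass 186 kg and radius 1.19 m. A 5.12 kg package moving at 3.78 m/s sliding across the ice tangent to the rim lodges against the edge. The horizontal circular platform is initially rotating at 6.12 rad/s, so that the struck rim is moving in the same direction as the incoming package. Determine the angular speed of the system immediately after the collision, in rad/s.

The axle reaction passes through the central axle and exerts no torque about it; angular momentum about the central axle is conserved through the impact.
I_p = ½(186)(1.19)² = 131.7 kg·m². Taking the sense of the package's angular momentum as positive, L_{package} = m v R = (5.12)(3.78)(1.19) = 23.03 kg·m²/s.
L_i = +I_p ω_p + m v R = +(131.7)(6.12) + 23.03 = 829.0 kg·m²/s.
After sticking, I_f = I_p + m R² = 131.7 + (5.12)(1.19)² = 138.9 kg·m².
ω_f = L_i / I_f = 829.0 / 138.9 = 5.966 rad/s.

|ω_f| ≈ 5.97 rad/s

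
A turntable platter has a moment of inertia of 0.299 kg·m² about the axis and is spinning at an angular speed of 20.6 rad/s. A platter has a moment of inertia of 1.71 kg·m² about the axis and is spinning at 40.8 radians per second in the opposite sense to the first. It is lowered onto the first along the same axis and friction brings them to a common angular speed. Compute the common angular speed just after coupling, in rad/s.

No external torque acts about the common axis, so total angular momentum is conserved.
Taking A's sense as positive: L = (0.2990)(20.6) − (1.710)(40.8) = -63.61 kg·m²·rad/s.
Combined I = 0.2990 + 1.710 = 2.009 kg·m².
ω_f = L / I = -63.61 / 2.009 = -31.66 rad/s.

|ω_f| ≈ 31.7 rad/s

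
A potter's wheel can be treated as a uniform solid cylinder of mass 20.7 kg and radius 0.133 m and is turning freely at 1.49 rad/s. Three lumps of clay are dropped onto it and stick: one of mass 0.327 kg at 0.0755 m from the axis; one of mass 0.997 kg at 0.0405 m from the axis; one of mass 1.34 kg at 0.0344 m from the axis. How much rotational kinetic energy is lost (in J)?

No external torque acts about the axis; L_before = L_after.
I_p = ½(20.7)(0.133)² = 0.1831 kg·m².
Added inertia Σmr² = (0.327)(0.0755)² + (0.997)(0.0405)² + (1.34)(0.0344)² = 0.005085 kg·m²; I_f = 0.1831 + 0.005085 = 0.1882 kg·m².
ω_f = I_p ω_i / I_f = (0.1831)(1.49) / 0.1882 = 1.450 rad/s.
KE_i = ½(0.1831)(1.490 rad/s)² = 0.2032 J; KE_f = ½(0.1882)(1.450)² = 0.1977 J.

energy lost ≈ 0.00549 J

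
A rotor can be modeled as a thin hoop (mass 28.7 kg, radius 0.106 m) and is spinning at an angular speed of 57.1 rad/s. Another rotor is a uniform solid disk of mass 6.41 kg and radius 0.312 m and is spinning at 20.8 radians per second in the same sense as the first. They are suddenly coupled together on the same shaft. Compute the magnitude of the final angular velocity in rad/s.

|ω_f| ≈ 39.2 rad/s

The coupling torques are internal; angular momentum about the shared axis is conserved.
Moments of inertia: I_A = (28.7)(0.106)² = 0.3225 kg·m²; I_B = ½(6.41)(0.312)² = 0.3120 kg·m².
Taking A's sense as positive: L = (0.3225)(57.1) + (0.3120)(20.8) = 24.90 kg·m²·rad/s.
Combined I = 0.3225 + 0.3120 = 0.6345 kg·m².
ω_f = L / I = 24.90 / 0.6345 = 39.25 rad/s.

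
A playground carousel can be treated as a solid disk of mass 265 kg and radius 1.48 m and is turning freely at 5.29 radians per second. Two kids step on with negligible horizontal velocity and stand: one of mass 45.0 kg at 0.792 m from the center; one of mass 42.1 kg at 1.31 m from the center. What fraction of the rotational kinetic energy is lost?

fraction ≈ 0.257

No external torque acts about the center; L_before = L_after.
I_p = ½(265)(1.48)² = 290.2 kg·m².
Added inertia Σmr² = (45.0)(0.792)² + (42.1)(1.31)² = 100.5 kg·m²; I_f = 290.2 + 100.5 = 390.7 kg·m².
ω_f = I_p ω_i / I_f = (290.2)(5.29) / 390.7 = 3.930 rad/s.
KE_i = ½(290.2)(5.290 rad/s)² = 4061 J; KE_f = ½(390.7)(3.930)² = 3017 J.
Fraction lost = 0.2572.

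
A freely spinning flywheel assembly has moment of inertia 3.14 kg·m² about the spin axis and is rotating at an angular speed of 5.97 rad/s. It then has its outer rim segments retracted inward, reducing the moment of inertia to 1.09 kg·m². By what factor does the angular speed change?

No external torque acts about the spin axis, so angular momentum is conserved.
ω₂/ω₁ = I₁/I₂ = 3.140 / 1.090 = 2.881.

ω₂/ω₁ ≈ 2.88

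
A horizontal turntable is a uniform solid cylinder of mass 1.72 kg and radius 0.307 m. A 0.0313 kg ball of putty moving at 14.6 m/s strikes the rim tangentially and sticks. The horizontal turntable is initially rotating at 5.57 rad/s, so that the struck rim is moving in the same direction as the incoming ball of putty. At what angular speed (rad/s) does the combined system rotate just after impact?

The axle reaction passes through the axle and exerts no torque about it; angular momentum about the axle is conserved through the impact.
I_p = ½(1.72)(0.307)² = 0.08105 kg·m². Taking the sense of the ball of putty's angular momentum as positive, L_{ball} = m v R = (0.0313)(14.6)(0.307) = 0.1403 kg·m²/s.
L_i = +I_p ω_p + m v R = +(0.08105)(5.57) + 0.1403 = 0.5918 kg·m²/s.
After sticking, I_f = I_p + m R² = 0.08105 + (0.0313)(0.307)² = 0.08400 kg·m².
ω_f = L_i / I_f = 0.5918 / 0.08400 = 7.044 rad/s.

|ω_f| ≈ 7.04 rad/s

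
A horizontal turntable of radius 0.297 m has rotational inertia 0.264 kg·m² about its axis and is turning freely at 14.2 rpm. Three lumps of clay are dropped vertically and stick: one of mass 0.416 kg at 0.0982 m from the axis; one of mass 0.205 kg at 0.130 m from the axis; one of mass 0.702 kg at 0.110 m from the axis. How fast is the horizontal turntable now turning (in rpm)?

ω_f ≈ 13.4 rpm

No external torque acts about the axis; L_before = L_after.
Added inertia Σmr² = (0.416)(0.0982)² + (0.205)(0.130)² + (0.702)(0.110)² = 0.01597 kg·m²; I_f = 0.2640 + 0.01597 = 0.2800 kg·m².
ω_f = I_p ω_i / I_f = (0.2640)(14.2) / 0.2800 = 13.39 rpm.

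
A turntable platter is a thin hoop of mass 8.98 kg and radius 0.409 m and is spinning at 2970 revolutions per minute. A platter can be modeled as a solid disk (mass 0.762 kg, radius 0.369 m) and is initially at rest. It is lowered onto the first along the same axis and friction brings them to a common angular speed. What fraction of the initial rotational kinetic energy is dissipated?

The coupling torques are internal; angular momentum about the shared axis is conserved.
Moments of inertia: I_A = (8.98)(0.409)² = 1.502 kg·m²; I_B = ½(0.762)(0.369)² = 0.05188 kg·m².
Taking A's sense as positive: L = (1.502)(2970) = 4461 kg·m²·rpm.
Combined I = 1.502 + 0.05188 = 1.554 kg·m².
ω_f = L / I = 4461 / 1.554 = 2871 rpm.
KE_i = ½ΣIω² = 72650 J; KE_f = ½(1.554)(300.6)² = 70230 J.
Fraction dissipated = (KE_i − KE_f)/KE_i = 0.03338.

fraction ≈ 0.0334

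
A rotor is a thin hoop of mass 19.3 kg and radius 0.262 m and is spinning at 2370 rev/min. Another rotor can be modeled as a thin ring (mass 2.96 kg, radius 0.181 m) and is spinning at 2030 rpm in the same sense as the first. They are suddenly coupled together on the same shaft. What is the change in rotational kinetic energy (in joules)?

ΔKE ≈ -57.3 J

The coupling torques are internal; angular momentum about the shared axis is conserved.
Moments of inertia: I_A = (19.3)(0.262)² = 1.325 kg·m²; I_B = (2.96)(0.181)² = 0.09697 kg·m².
Taking A's sense as positive: L = (1.325)(2370) + (0.09697)(2030) = 3337 kg·m²·rpm.
Combined I = 1.325 + 0.09697 = 1.422 kg·m².
ω_f = L / I = 3337 / 1.422 = 2347 rpm.
KE_i = ½ΣIω² = 42990 J; KE_f = ½(1.422)(245.8)² = 42940 J.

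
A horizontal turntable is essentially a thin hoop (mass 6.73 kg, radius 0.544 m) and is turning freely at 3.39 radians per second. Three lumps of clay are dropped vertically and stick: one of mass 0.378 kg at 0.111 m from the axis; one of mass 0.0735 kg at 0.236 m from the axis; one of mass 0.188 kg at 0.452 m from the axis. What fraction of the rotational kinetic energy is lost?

fraction ≈ 0.0231

No external torque acts about the axis; L_before = L_after.
I_p = (6.73)(0.544)² = 1.992 kg·m².
Added inertia Σmr² = (0.378)(0.111)² + (0.0735)(0.236)² + (0.188)(0.452)² = 0.04716 kg·m²; I_f = 1.992 + 0.04716 = 2.039 kg·m².
ω_f = I_p ω_i / I_f = (1.992)(3.39) / 2.039 = 3.312 rad/s.
KE_i = ½(1.992)(3.390 rad/s)² = 11.44 J; KE_f = ½(2.039)(3.312)² = 11.18 J.
Fraction lost = 0.02313.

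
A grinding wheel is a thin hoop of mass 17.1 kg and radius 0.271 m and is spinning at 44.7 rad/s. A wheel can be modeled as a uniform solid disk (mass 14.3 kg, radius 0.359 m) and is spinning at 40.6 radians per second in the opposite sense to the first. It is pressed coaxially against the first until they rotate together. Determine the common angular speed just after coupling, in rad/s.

No external torque acts about the common axis, so total angular momentum is conserved.
Moments of inertia: I_A = (17.1)(0.271)² = 1.256 kg·m²; I_B = ½(14.3)(0.359)² = 0.9215 kg·m².
Taking A's sense as positive: L = (1.256)(44.7) − (0.9215)(40.6) = 18.72 kg·m²·rad/s.
Combined I = 1.256 + 0.9215 = 2.177 kg·m².
ω_f = L / I = 18.72 / 2.177 = 8.599 rad/s.

|ω_f| ≈ 8.60 rad/s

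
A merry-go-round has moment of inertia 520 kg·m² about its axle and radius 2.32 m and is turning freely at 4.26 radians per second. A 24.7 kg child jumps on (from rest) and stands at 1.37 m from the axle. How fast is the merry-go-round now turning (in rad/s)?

The added mass arrives with no angular momentum about the axle, and any external torque about the axle is negligible, so the system's angular momentum is conserved.
Added inertia Σmr² = (24.7)(1.37)² = 46.36 kg·m²; I_f = 520.0 + 46.36 = 566.4 kg·m².
ω_f = I_p ω_i / I_f = (520.0)(4.26) / 566.4 = 3.911 rad/s.

ω_f ≈ 3.91 rad/s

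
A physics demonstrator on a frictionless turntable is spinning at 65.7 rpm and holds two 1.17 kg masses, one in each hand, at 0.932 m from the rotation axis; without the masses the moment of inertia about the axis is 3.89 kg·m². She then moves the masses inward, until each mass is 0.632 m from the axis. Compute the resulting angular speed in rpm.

ω₂ ≈ 80.7 rpm

Angular momentum about the spin axis is conserved since the torque about it is zero.
I₁ = 3.89 + 2(1.17)(0.932)² = 5.923 kg·m²; I₂ = 3.89 + 2(1.17)(0.632)² = 4.825 kg·m².
ω₂ = I₁ω₁ / I₂ = (5.923)(65.7 rpm) / (4.825) = 80.65 rpm.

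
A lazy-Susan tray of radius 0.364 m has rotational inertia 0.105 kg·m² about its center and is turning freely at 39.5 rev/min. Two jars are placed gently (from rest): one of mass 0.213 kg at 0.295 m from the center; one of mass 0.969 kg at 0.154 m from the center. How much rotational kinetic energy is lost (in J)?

No external torque acts about the center; L_before = L_after.
Added inertia Σmr² = (0.213)(0.295)² + (0.969)(0.154)² = 0.04152 kg·m²; I_f = 0.1050 + 0.04152 = 0.1465 kg·m².
ω_f = I_p ω_i / I_f = (0.1050)(39.5) / 0.1465 = 28.31 rpm.
KE_i = ½(0.1050)(4.136 rad/s)² = 0.8983 J; KE_f = ½(0.1465)(2.964)² = 0.6437 J.

energy lost ≈ 0.255 J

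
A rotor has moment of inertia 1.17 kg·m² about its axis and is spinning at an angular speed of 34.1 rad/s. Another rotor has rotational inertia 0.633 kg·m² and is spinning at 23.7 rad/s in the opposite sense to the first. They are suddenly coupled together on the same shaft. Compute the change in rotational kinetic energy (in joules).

No external torque acts about the common axis, so total angular momentum is conserved.
Taking A's sense as positive: L = (1.170)(34.1) − (0.6330)(23.7) = 24.89 kg·m²·rad/s.
Combined I = 1.170 + 0.6330 = 1.803 kg·m².
ω_f = L / I = 24.89 / 1.803 = 13.81 rad/s.
KE_i = ½ΣIω² = 858.0 J; KE_f = ½(1.803)(13.81)² = 171.9 J.

ΔKE ≈ -686 J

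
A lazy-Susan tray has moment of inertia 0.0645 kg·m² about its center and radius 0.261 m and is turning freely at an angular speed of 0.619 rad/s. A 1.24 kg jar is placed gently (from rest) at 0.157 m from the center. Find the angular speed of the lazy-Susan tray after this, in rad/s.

ω_f ≈ 0.420 rad/s

The added mass arrives with no angular momentum about the center, and any external torque about the center is negligible, so the system's angular momentum is conserved.
Added inertia Σmr² = (1.24)(0.157)² = 0.03056 kg·m²; I_f = 0.06450 + 0.03056 = 0.09506 kg·m².
ω_f = I_p ω_i / I_f = (0.06450)(0.619) / 0.09506 = 0.4200 rad/s.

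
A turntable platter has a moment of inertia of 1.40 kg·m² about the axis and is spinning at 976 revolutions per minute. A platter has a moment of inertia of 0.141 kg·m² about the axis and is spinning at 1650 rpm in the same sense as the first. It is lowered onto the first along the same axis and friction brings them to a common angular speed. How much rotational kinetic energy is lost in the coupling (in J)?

ΔKE lost ≈ 319 J

No external torque acts about the common axis, so total angular momentum is conserved.
Taking A's sense as positive: L = (1.400)(976) + (0.1410)(1650) = 1599 kg·m²·rpm.
Combined I = 1.400 + 0.1410 = 1.541 kg·m².
ω_f = L / I = 1599 / 1.541 = 1038 rpm.
KE_i = ½ΣIω² = 9417 J; KE_f = ½(1.541)(108.7)² = 9098 J.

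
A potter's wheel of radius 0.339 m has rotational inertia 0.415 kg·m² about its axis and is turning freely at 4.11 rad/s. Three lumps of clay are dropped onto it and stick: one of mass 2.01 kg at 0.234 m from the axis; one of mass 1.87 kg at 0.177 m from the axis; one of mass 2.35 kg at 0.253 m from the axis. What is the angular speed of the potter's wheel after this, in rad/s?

ω_f ≈ 2.32 rad/s

The added mass arrives with no angular momentum about the axis, and any external torque about the axis is negligible, so the system's angular momentum is conserved.
Added inertia Σmr² = (2.01)(0.234)² + (1.87)(0.177)² + (2.35)(0.253)² = 0.3191 kg·m²; I_f = 0.4150 + 0.3191 = 0.7341 kg·m².
ω_f = I_p ω_i / I_f = (0.4150)(4.11) / 0.7341 = 2.324 rad/s.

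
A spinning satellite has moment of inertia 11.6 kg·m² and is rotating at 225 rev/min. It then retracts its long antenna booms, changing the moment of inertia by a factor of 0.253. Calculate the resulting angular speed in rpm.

Angular momentum about the spin axis is conserved since the torque about it is zero.
I₂ = 0.253 × 11.6 = 2.935 kg·m².
ω₂ = I₁ω₁ / I₂ = (11.60)(225 rpm) / (2.935) = 889.3 rpm.

ω₂ ≈ 889 rpm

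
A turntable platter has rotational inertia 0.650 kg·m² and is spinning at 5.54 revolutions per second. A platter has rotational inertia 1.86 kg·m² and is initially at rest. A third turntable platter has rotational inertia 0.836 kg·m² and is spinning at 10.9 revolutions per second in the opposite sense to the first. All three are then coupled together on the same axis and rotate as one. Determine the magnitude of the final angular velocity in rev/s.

No external torque acts about the common axis, so total angular momentum is conserved.
Taking A's sense as positive: L = (0.6500)(5.54) − (0.8360)(10.9) = -5.511 kg·m²·rev/s.
Combined I = 0.6500 + 1.860 + 0.8360 = 3.346 kg·m².
ω_f = L / I = -5.511 / 3.346 = -1.647 rev/s.

|ω_f| ≈ 1.65 rev/s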